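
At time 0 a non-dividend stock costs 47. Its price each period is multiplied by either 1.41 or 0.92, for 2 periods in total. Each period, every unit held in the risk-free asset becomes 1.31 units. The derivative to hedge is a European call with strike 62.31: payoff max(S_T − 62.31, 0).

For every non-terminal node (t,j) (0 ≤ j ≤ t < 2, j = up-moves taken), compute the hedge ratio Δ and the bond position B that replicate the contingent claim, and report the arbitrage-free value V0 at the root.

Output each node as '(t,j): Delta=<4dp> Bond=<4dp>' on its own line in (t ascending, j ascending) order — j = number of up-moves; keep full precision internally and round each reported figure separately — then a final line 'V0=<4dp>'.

(0,0): Delta=0.8213 Bond=-27.1086
(1,0): Delta=0.0000 Bond=0.0000
(1,1): Delta=0.9587 Bond=-44.6179
V0=11.4917

Under the risk-neutral measure, an up-move has probability p* = (R−d)/(u−d) = 0.7959 and values discount at R = 1.31.
Payoff layer (t=2): V(2,0)=0.0000, V(2,1)=0.0000, V(2,2)=31.1307
  t=1,j=0: stock 43.2400 → up 60.9684 (V=0.0000), down 39.7808 (V=0.0000). Price 0.0000; hedge Δ=0.0000, bond B=0.0000.
  t=1,j=1: stock 66.2700 → up 93.4407 (V=31.1307), down 60.9684 (V=0.0000). Price 18.9141; hedge Δ=0.9587, bond B=-44.6179.
  t=0,j=0: stock 47.0000 → up 66.2700 (V=18.9141), down 43.2400 (V=0.0000). Price 11.4917; hedge Δ=0.8213, bond B=-27.1086.
Self-financing check: at every node Δ·S+B equals the discounted successor values.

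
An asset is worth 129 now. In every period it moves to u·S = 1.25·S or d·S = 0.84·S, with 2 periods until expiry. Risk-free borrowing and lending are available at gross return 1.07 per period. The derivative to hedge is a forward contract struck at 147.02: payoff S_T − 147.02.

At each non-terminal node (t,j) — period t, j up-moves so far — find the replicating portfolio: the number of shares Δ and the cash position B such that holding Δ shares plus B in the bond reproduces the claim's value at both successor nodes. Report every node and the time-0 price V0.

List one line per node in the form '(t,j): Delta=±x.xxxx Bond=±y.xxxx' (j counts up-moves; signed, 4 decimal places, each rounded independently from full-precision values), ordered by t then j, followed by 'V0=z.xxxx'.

The replicating-portfolio and risk-neutral prices coincide; use p* = (1.07−0.84)/(1.25−0.84) = 0.5610 for the latter.
Terminal payoffs: V(2,0)=-55.9976, V(2,1)=-11.5700, V(2,2)=54.5425
(1,0): S=108.3600. Δ = (V_up−V_dn)/(S_up−S_dn) = (-11.5700−-55.9976)/(135.4500−91.0224) = 1.0000. V = [p*·-11.5700 + (1−p*)·-55.9976]/1.07 = -29.0419. B = V − Δ·S = -137.4019.
(1,1): S=161.2500. Δ = (V_up−V_dn)/(S_up−S_dn) = (54.5425−-11.5700)/(201.5625−135.4500) = 1.0000. V = [p*·54.5425 + (1−p*)·-11.5700]/1.07 = 23.8481. B = V − Δ·S = -137.4019.
(0,0): S=129.0000. Δ = (V_up−V_dn)/(S_up−S_dn) = (23.8481−-29.0419)/(161.2500−108.3600) = 1.0000. V = [p*·23.8481 + (1−p*)·-29.0419]/1.07 = 0.5870. B = V − Δ·S = -128.4130.
Check: Δ(0,0)·S0 + B(0,0) = 0.5870 = V0.

(0,0): Delta=1.0000 Bond=-128.4130
(1,0): Delta=1.0000 Bond=-137.4019
(1,1): Delta=1.0000 Bond=-137.4019
V0=0.5870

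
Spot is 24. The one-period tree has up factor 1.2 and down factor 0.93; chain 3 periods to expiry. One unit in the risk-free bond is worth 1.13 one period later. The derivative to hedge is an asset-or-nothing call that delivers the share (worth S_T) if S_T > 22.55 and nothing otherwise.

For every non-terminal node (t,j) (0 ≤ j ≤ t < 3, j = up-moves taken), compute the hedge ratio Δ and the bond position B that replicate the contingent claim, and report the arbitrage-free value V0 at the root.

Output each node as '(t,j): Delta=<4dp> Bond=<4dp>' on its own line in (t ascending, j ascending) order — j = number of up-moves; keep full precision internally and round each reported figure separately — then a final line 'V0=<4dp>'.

No-arbitrage ⇒ martingale measure with p* = (R−d)/(u−d) = 0.7407.
Payoff layer (t=3): V(3,0)=0.0000, V(3,1)=24.9091, V(3,2)=32.1408, V(3,3)=41.4720
(2,0): S=20.7576. Δ = (V_up−V_dn)/(S_up−S_dn) = (24.9091−0.0000)/(24.9091−19.3046) = 4.4444. V = [p*·24.9091 + (1−p*)·0.0000]/1.13 = 16.3285. B = V − Δ·S = -75.9275.
(2,1): S=26.7840. Δ = (V_up−V_dn)/(S_up−S_dn) = (32.1408−24.9091)/(32.1408−24.9091) = 1.0000. V = [p*·32.1408 + (1−p*)·24.9091]/1.13 = 26.7840. B = V − Δ·S = 0.0000.
(2,2): S=34.5600. Δ = (V_up−V_dn)/(S_up−S_dn) = (41.4720−32.1408)/(41.4720−32.1408) = 1.0000. V = [p*·41.4720 + (1−p*)·32.1408]/1.13 = 34.5600. B = V − Δ·S = 0.0000.
(1,0): S=22.3200. Δ = (V_up−V_dn)/(S_up−S_dn) = (26.7840−16.3285)/(26.7840−20.7576) = 1.7350. V = [p*·26.7840 + (1−p*)·16.3285]/1.13 = 21.3038. B = V − Δ·S = -17.4203.
(1,1): S=28.8000. Δ = (V_up−V_dn)/(S_up−S_dn) = (34.5600−26.7840)/(34.5600−26.7840) = 1.0000. V = [p*·34.5600 + (1−p*)·26.7840]/1.13 = 28.8000. B = V − Δ·S = 0.0000.
(0,0): S=24.0000. Δ = (V_up−V_dn)/(S_up−S_dn) = (28.8000−21.3038)/(28.8000−22.3200) = 1.1568. V = [p*·28.8000 + (1−p*)·21.3038]/1.13 = 23.7669. B = V − Δ·S = -3.9968.
The time-0 hedge costs 23.7669, which is the no-arbitrage price.

(0,0): Delta=1.1568 Bond=-3.9968
(1,0): Delta=1.7350 Bond=-17.4203
(1,1): Delta=1.0000 Bond=0.0000
(2,0): Delta=4.4444 Bond=-75.9275
(2,1): Delta=1.0000 Bond=0.0000
(2,2): Delta=1.0000 Bond=0.0000
V0=23.7669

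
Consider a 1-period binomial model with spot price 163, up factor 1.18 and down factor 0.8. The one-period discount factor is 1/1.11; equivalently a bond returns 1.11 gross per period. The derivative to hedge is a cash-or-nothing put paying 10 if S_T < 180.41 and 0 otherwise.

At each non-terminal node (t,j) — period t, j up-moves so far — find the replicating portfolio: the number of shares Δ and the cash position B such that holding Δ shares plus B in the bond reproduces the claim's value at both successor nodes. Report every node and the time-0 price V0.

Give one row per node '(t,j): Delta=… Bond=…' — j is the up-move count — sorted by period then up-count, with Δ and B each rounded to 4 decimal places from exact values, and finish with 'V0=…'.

(0,0): Delta=-0.1614 Bond=27.9753
V0=1.6596

The replicating-portfolio and risk-neutral prices coincide; use p* = (1.11−0.8)/(1.18−0.8) = 0.8158 for the latter.
At expiry t=1: V(1,0)=10.0000, V(1,1)=0.0000
(0,0): S=163.0000. Δ = (V_up−V_dn)/(S_up−S_dn) = (0.0000−10.0000)/(192.3400−130.4000) = -0.1614. V = [p*·0.0000 + (1−p*)·10.0000]/1.11 = 1.6596. B = V − Δ·S = 27.9753.
Self-financing check: at every node Δ·S+B equals the discounted successor values.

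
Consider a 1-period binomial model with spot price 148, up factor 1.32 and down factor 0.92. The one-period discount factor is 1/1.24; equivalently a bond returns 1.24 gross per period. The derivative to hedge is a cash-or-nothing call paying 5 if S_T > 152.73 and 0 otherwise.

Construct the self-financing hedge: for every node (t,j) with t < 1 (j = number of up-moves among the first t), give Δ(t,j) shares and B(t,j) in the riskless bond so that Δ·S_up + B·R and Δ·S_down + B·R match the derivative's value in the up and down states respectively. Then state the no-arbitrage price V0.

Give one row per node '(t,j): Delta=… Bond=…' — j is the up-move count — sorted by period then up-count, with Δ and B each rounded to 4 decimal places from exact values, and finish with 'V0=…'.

(0,0): Delta=0.0845 Bond=-9.2742
V0=3.2258

Since d<R<u, set p* = (R−d)/(u−d) = 0.8000; price each node as the discounted p*-expectation of its children.
Terminal payoffs: V(1,0)=0.0000, V(1,1)=5.0000
(0,0): S=148.0000. Δ = (V_up−V_dn)/(S_up−S_dn) = (5.0000−0.0000)/(195.3600−136.1600) = 0.0845. V = [p*·5.0000 + (1−p*)·0.0000]/1.24 = 3.2258. B = V − Δ·S = -9.2742.
Each (Δ,B) replicates both successor values, so the strategy is self-financing and V0 is arbitrage-free.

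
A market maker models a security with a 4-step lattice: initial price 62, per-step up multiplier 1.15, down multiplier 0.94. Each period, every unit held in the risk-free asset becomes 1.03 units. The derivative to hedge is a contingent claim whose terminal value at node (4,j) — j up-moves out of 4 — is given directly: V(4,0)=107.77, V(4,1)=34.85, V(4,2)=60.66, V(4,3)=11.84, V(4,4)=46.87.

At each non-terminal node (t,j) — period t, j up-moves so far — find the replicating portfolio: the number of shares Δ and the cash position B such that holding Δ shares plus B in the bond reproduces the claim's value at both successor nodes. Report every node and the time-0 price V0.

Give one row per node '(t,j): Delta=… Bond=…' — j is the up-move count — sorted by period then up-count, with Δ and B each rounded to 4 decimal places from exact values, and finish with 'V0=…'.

(0,0): Delta=-1.0814 Bond=109.8498
(1,0): Delta=-1.5508 Bond=140.5048
(1,1): Delta=-0.5697 Bond=76.6658
(2,0): Delta=-2.5830 Bond=201.2649
(2,1): Delta=-0.4259 Bond=69.3267
(2,2): Delta=-0.7265 Bond=91.8179
(3,0): Delta=-6.7430 Bond=421.5280
(3,1): Delta=1.9508 Bond=-78.3306
(3,2): Delta=-3.0162 Bond=271.0559
(3,3): Delta=1.7690 Bond=-140.7388
V0=42.8056

The replicating-portfolio and risk-neutral prices coincide; use p* = (1.03−0.94)/(1.15−0.94) = 0.4286 for the latter.
Terminal payoffs: V(4,0)=107.7700, V(4,1)=34.8500, V(4,2)=60.6600, V(4,3)=11.8400, V(4,4)=46.8700
(3,0): S=51.4962. Δ = (V_up−V_dn)/(S_up−S_dn) = (34.8500−107.7700)/(59.2206−48.4064) = -6.7430. V = [p*·34.8500 + (1−p*)·107.7700]/1.03 = 74.2899. B = V − Δ·S = 421.5280.
(3,1): S=63.0007. Δ = (V_up−V_dn)/(S_up−S_dn) = (60.6600−34.8500)/(72.4508−59.2206) = 1.9508. V = [p*·60.6600 + (1−p*)·34.8500]/1.03 = 44.5742. B = V − Δ·S = -78.3306.
(3,2): S=77.0753. Δ = (V_up−V_dn)/(S_up−S_dn) = (11.8400−60.6600)/(88.6366−72.4508) = -3.0162. V = [p*·11.8400 + (1−p*)·60.6600]/1.03 = 38.5798. B = V − Δ·S = 271.0559.
(3,3): S=94.2942. Δ = (V_up−V_dn)/(S_up−S_dn) = (46.8700−11.8400)/(108.4384−88.6366) = 1.7690. V = [p*·46.8700 + (1−p*)·11.8400]/1.03 = 26.0707. B = V − Δ·S = -140.7388.
(2,0): S=54.7832. Δ = (V_up−V_dn)/(S_up−S_dn) = (44.5742−74.2899)/(63.0007−51.4962) = -2.5830. V = [p*·44.5742 + (1−p*)·74.2899]/1.03 = 59.7617. B = V − Δ·S = 201.2649.
(2,1): S=67.0220. Δ = (V_up−V_dn)/(S_up−S_dn) = (38.5798−44.5742)/(77.0753−63.0007) = -0.4259. V = [p*·38.5798 + (1−p*)·44.5742]/1.03 = 40.7817. B = V − Δ·S = 69.3267.
(2,2): S=81.9950. Δ = (V_up−V_dn)/(S_up−S_dn) = (26.0707−38.5798)/(94.2942−77.0753) = -0.7265. V = [p*·26.0707 + (1−p*)·38.5798]/1.03 = 32.2512. B = V − Δ·S = 91.8179.
(1,0): S=58.2800. Δ = (V_up−V_dn)/(S_up−S_dn) = (40.7817−59.7617)/(67.0220−54.7832) = -1.5508. V = [p*·40.7817 + (1−p*)·59.7617]/1.03 = 50.1237. B = V − Δ·S = 140.5048.
(1,1): S=71.3000. Δ = (V_up−V_dn)/(S_up−S_dn) = (32.2512−40.7817)/(81.9950−67.0220) = -0.5697. V = [p*·32.2512 + (1−p*)·40.7817]/1.03 = 36.0444. B = V − Δ·S = 76.6658.
(0,0): S=62.0000. Δ = (V_up−V_dn)/(S_up−S_dn) = (36.0444−50.1237)/(71.3000−58.2800) = -1.0814. V = [p*·36.0444 + (1−p*)·50.1237]/1.03 = 42.8056. B = V − Δ·S = 109.8498.
The time-0 hedge costs 42.8056, which is the no-arbitrage price.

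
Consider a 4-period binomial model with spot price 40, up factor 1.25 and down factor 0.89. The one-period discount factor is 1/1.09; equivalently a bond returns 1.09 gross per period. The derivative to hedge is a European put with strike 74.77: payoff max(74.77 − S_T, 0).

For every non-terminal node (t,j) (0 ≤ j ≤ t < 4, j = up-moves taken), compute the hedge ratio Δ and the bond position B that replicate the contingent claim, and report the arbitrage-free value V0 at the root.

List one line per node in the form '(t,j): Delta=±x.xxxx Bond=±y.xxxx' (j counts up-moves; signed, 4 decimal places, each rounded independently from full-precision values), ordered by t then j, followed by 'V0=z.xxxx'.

Under the risk-neutral measure, an up-move has probability p* = (R−d)/(u−d) = 0.5556 and values discount at R = 1.09.
Payoff layer (t=4): V(4,0)=49.6731, V(4,1)=39.5215, V(4,2)=25.2637, V(4,3)=5.2387, V(4,4)=0.0000
Node (3,0) S=28.1988: V=(p*·39.5215+(1−p*)·49.6731)/1.09=40.3976; Δ=(39.5215−49.6731)/(35.2485−25.0969)=-1.0000; B=V−Δ·S=68.5963
Node (3,1) S=39.6050: V=(p*·25.2637+(1−p*)·39.5215)/1.09=28.9913; Δ=(25.2637−39.5215)/(49.5063−35.2485)=-1.0000; B=V−Δ·S=68.5963
Node (3,2) S=55.6250: V=(p*·5.2387+(1−p*)·25.2637)/1.09=12.9713; Δ=(5.2387−25.2637)/(69.5312−49.5063)=-1.0000; B=V−Δ·S=68.5963
Node (3,3) S=78.1250: V=(p*·0.0000+(1−p*)·5.2387)/1.09=2.1361; Δ=(0.0000−5.2387)/(97.6562−69.5312)=-0.1863; B=V−Δ·S=16.6882
Node (2,0) S=31.6840: V=(p*·28.9913+(1−p*)·40.3976)/1.09=31.2484; Δ=(28.9913−40.3976)/(39.6050−28.1988)=-1.0000; B=V−Δ·S=62.9324
Node (2,1) S=44.5000: V=(p*·12.9713+(1−p*)·28.9913)/1.09=18.4324; Δ=(12.9713−28.9913)/(55.6250−39.6050)=-1.0000; B=V−Δ·S=62.9324
Node (2,2) S=62.5000: V=(p*·2.1361+(1−p*)·12.9713)/1.09=6.3778; Δ=(2.1361−12.9713)/(78.1250−55.6250)=-0.4816; B=V−Δ·S=36.4757
Node (1,0) S=35.6000: V=(p*·18.4324+(1−p*)·31.2484)/1.09=22.1362; Δ=(18.4324−31.2484)/(44.5000−31.6840)=-1.0000; B=V−Δ·S=57.7362
Node (1,1) S=50.0000: V=(p*·6.3778+(1−p*)·18.4324)/1.09=10.7664; Δ=(6.3778−18.4324)/(62.5000−44.5000)=-0.6697; B=V−Δ·S=44.2516
Node (0,0) S=40.0000: V=(p*·10.7664+(1−p*)·22.1362)/1.09=14.5134; Δ=(10.7664−22.1362)/(50.0000−35.6000)=-0.7896; B=V−Δ·S=46.0961
Root portfolio cost Δ·40+B reproduces V0=14.5134.

(0,0): Delta=-0.7896 Bond=46.0961
(1,0): Delta=-1.0000 Bond=57.7362
(1,1): Delta=-0.6697 Bond=44.2516
(2,0): Delta=-1.0000 Bond=62.9324
(2,1): Delta=-1.0000 Bond=62.9324
(2,2): Delta=-0.4816 Bond=36.4757
(3,0): Delta=-1.0000 Bond=68.5963
(3,1): Delta=-1.0000 Bond=68.5963
(3,2): Delta=-1.0000 Bond=68.5963
(3,3): Delta=-0.1863 Bond=16.6882
V0=14.5134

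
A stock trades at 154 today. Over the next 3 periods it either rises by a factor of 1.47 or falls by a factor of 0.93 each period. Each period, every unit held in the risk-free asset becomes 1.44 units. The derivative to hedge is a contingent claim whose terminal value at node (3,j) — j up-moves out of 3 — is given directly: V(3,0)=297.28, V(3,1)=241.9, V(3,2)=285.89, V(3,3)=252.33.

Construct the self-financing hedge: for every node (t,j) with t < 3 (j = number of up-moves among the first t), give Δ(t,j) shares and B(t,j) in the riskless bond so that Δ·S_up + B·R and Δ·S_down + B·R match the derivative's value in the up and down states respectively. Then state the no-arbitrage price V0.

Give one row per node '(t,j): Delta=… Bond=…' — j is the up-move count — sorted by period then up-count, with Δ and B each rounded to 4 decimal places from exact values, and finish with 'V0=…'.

(0,0): Delta=-0.1478 Bond=108.9113
(1,0): Delta=0.3454 Bond=86.1901
(1,1): Delta=-0.1662 Bond=160.9876
(2,0): Delta=-0.7700 Bond=272.6782
(2,1): Delta=0.3869 Bond=115.3746
(2,2): Delta=-0.1868 Bond=238.6721
V0=86.1477

Since d<R<u, set p* = (R−d)/(u−d) = 0.9444; price each node as the discounted p*-expectation of its children.
Terminal values V(3,·): V(3,0)=297.2800, V(3,1)=241.9000, V(3,2)=285.8900, V(3,3)=252.3300
Node (2,0) S=133.1946: V=(p*·241.9000+(1−p*)·297.2800)/1.44=170.1227; Δ=(241.9000−297.2800)/(195.7961−123.8710)=-0.7700; B=V−Δ·S=272.6782
Node (2,1) S=210.5334: V=(p*·285.8900+(1−p*)·241.9000)/1.44=196.8376; Δ=(285.8900−241.9000)/(309.4841−195.7961)=0.3869; B=V−Δ·S=115.3746
Node (2,2) S=332.7786: V=(p*·252.3300+(1−p*)·285.8900)/1.44=176.5239; Δ=(252.3300−285.8900)/(489.1845−309.4841)=-0.1868; B=V−Δ·S=238.6721
Node (1,0) S=143.2200: V=(p*·196.8376+(1−p*)·170.1227)/1.44=135.6621; Δ=(196.8376−170.1227)/(210.5334−133.1946)=0.3454; B=V−Δ·S=86.1901
Node (1,1) S=226.3800: V=(p*·176.5239+(1−p*)·196.8376)/1.44=123.3698; Δ=(176.5239−196.8376)/(332.7786−210.5334)=-0.1662; B=V−Δ·S=160.9876
Node (0,0) S=154.0000: V=(p*·123.3698+(1−p*)·135.6621)/1.44=86.1477; Δ=(123.3698−135.6621)/(226.3800−143.2200)=-0.1478; B=V−Δ·S=108.9113
Check: Δ(0,0)·S0 + B(0,0) = 86.1477 = V0.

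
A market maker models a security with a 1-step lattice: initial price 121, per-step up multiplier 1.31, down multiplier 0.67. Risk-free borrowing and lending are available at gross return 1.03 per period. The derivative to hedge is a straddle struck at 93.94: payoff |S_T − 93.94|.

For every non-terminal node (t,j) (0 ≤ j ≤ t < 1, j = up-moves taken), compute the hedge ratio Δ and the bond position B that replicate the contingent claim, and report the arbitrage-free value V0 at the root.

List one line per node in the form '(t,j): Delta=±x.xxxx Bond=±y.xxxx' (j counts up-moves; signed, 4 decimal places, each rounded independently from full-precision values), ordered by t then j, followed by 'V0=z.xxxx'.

Since d<R<u, set p* = (R−d)/(u−d) = 0.5625; price each node as the discounted p*-expectation of its children.
Terminal values V(1,·): V(1,0)=12.8700, V(1,1)=64.5700
(0,0): S=121.0000. Δ = (V_up−V_dn)/(S_up−S_dn) = (64.5700−12.8700)/(158.5100−81.0700) = 0.6676. V = [p*·64.5700 + (1−p*)·12.8700]/1.03 = 40.7294. B = V − Δ·S = -40.0519.
Check: Δ(0,0)·S0 + B(0,0) = 40.7294 = V0.

(0,0): Delta=0.6676 Bond=-40.0519
V0=40.7294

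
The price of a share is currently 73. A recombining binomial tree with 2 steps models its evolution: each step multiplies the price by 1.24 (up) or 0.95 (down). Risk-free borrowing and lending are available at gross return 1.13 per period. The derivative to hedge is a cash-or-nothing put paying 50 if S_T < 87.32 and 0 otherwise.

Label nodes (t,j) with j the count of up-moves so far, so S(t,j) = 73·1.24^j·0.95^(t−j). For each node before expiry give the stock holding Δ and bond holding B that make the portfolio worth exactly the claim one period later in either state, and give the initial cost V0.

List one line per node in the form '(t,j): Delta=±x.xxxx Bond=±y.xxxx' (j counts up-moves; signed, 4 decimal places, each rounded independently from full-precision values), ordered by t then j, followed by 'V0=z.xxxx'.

(0,0): Delta=-1.2973 Bond=118.7757
(1,0): Delta=0.0000 Bond=44.2478
(1,1): Delta=-1.9047 Bond=189.1974
V0=24.0718

Since d<R<u, set p* = (R−d)/(u−d) = 0.6207; price each node as the discounted p*-expectation of its children.
Terminal values V(2,·): V(2,0)=50.0000, V(2,1)=50.0000, V(2,2)=0.0000
Node (1,0) S=69.3500: V=(p*·50.0000+(1−p*)·50.0000)/1.13=44.2478; Δ=(50.0000−50.0000)/(85.9940−65.8825)=0.0000; B=V−Δ·S=44.2478
Node (1,1) S=90.5200: V=(p*·0.0000+(1−p*)·50.0000)/1.13=16.7836; Δ=(0.0000−50.0000)/(112.2448−85.9940)=-1.9047; B=V−Δ·S=189.1974
Node (0,0) S=73.0000: V=(p*·16.7836+(1−p*)·44.2478)/1.13=24.0718; Δ=(16.7836−44.2478)/(90.5200−69.3500)=-1.2973; B=V−Δ·S=118.7757
Each (Δ,B) replicates both successor values, so the strategy is self-financing and V0 is arbitrage-free.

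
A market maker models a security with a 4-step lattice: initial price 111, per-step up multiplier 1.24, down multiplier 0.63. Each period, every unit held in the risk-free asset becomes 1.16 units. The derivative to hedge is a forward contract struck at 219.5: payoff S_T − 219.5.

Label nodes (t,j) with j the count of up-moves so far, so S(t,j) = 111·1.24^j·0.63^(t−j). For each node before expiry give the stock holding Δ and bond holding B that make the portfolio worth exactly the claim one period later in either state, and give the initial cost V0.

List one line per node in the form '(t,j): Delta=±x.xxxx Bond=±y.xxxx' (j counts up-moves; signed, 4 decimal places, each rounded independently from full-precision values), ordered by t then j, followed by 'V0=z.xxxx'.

(0,0): Delta=1.0000 Bond=-121.2279
(1,0): Delta=1.0000 Bond=-140.6244
(1,1): Delta=1.0000 Bond=-140.6244
(2,0): Delta=1.0000 Bond=-163.1243
(2,1): Delta=1.0000 Bond=-163.1243
(2,2): Delta=1.0000 Bond=-163.1243
(3,0): Delta=1.0000 Bond=-189.2241
(3,1): Delta=1.0000 Bond=-189.2241
(3,2): Delta=1.0000 Bond=-189.2241
(3,3): Delta=1.0000 Bond=-189.2241
V0=-10.2279

No-arbitrage ⇒ martingale measure with p* = (R−d)/(u−d) = 0.8689.
Terminal values V(4,·): V(4,0)=-202.0142, V(4,1)=-185.0835, V(4,2)=-151.7596, V(4,3)=-86.1698, V(4,4)=42.9277
  t=3,j=0: stock 27.7552 → up 34.4165 (V=-185.0835), down 17.4858 (V=-202.0142). Price -161.4689; hedge Δ=1.0000, bond B=-189.2241.
  t=3,j=1: stock 54.6293 → up 67.7404 (V=-151.7596), down 34.4165 (V=-185.0835). Price -134.5948; hedge Δ=1.0000, bond B=-189.2241.
  t=3,j=2: stock 107.5244 → up 133.3302 (V=-86.1698), down 67.7404 (V=-151.7596). Price -81.6998; hedge Δ=1.0000, bond B=-189.2241.
  t=3,j=3: stock 211.6353 → up 262.4277 (V=42.9277), down 133.3302 (V=-86.1698). Price 22.4111; hedge Δ=1.0000, bond B=-189.2241.
  t=2,j=0: stock 44.0559 → up 54.6293 (V=-134.5948), down 27.7552 (V=-161.4689). Price -119.0684; hedge Δ=1.0000, bond B=-163.1243.
  t=2,j=1: stock 86.7132 → up 107.5244 (V=-81.6998), down 54.6293 (V=-134.5948). Price -76.4111; hedge Δ=1.0000, bond B=-163.1243.
  t=2,j=2: stock 170.6736 → up 211.6353 (V=22.4111), down 107.5244 (V=-81.6998). Price 7.5493; hedge Δ=1.0000, bond B=-163.1243.
  t=1,j=0: stock 69.9300 → up 86.7132 (V=-76.4111), down 44.0559 (V=-119.0684). Price -70.6944; hedge Δ=1.0000, bond B=-140.6244.
  t=1,j=1: stock 137.6400 → up 170.6736 (V=7.5493), down 86.7132 (V=-76.4111). Price -2.9844; hedge Δ=1.0000, bond B=-140.6244.
  t=0,j=0: stock 111.0000 → up 137.6400 (V=-2.9844), down 69.9300 (V=-70.6944). Price -10.2279; hedge Δ=1.0000, bond B=-121.2279.
The time-0 hedge costs -10.2279, which is the no-arbitrage price.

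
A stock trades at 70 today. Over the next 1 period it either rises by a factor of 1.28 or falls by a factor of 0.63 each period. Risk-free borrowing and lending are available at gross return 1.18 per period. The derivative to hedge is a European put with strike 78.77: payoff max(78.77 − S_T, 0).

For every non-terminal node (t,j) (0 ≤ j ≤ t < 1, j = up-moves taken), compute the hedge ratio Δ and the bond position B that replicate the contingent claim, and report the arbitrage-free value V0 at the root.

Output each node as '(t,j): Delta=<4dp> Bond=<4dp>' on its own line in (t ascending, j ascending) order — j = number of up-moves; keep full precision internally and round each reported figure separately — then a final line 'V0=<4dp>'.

The replicating-portfolio and risk-neutral prices coincide; use p* = (1.18−0.63)/(1.28−0.63) = 0.8462 for the latter.
At expiry t=1: V(1,0)=34.6700, V(1,1)=0.0000
Node (0,0) S=70.0000: V=(p*·0.0000+(1−p*)·34.6700)/1.18=4.5202; Δ=(0.0000−34.6700)/(89.6000−44.1000)=-0.7620; B=V−Δ·S=57.8587
Check: Δ(0,0)·S0 + B(0,0) = 4.5202 = V0.

(0,0): Delta=-0.7620 Bond=57.8587
V0=4.5202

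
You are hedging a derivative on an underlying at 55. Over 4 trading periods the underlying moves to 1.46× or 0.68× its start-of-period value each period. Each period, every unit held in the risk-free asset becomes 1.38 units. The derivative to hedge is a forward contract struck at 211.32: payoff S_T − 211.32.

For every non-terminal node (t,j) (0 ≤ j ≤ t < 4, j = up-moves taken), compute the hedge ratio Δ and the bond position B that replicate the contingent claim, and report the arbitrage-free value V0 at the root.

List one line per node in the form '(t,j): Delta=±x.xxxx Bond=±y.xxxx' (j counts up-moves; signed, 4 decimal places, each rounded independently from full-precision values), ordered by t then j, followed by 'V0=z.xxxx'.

Under the risk-neutral measure, an up-move has probability p* = (R−d)/(u−d) = 0.8974 and values discount at R = 1.38.
Payoff layer (t=4): V(4,0)=-199.5602, V(4,1)=-186.0711, V(4,2)=-157.1091, V(4,3)=-94.9261, V(4,4)=38.5845
(3,0): S=17.2938. Δ = (V_up−V_dn)/(S_up−S_dn) = (-186.0711−-199.5602)/(25.2489−11.7598) = 1.0000. V = [p*·-186.0711 + (1−p*)·-199.5602]/1.38 = -135.8367. B = V − Δ·S = -153.1304.
(3,1): S=37.1307. Δ = (V_up−V_dn)/(S_up−S_dn) = (-157.1091−-186.0711)/(54.2109−25.2489) = 1.0000. V = [p*·-157.1091 + (1−p*)·-186.0711]/1.38 = -115.9997. B = V − Δ·S = -153.1304.
(3,2): S=79.7218. Δ = (V_up−V_dn)/(S_up−S_dn) = (-94.9261−-157.1091)/(116.3939−54.2109) = 1.0000. V = [p*·-94.9261 + (1−p*)·-157.1091]/1.38 = -73.4086. B = V − Δ·S = -153.1304.
(3,3): S=171.1675. Δ = (V_up−V_dn)/(S_up−S_dn) = (38.5845−-94.9261)/(249.9045−116.3939) = 1.0000. V = [p*·38.5845 + (1−p*)·-94.9261]/1.38 = 18.0370. B = V − Δ·S = -153.1304.
(2,0): S=25.4320. Δ = (V_up−V_dn)/(S_up−S_dn) = (-115.9997−-135.8367)/(37.1307−17.2938) = 1.0000. V = [p*·-115.9997 + (1−p*)·-135.8367]/1.38 = -85.5321. B = V − Δ·S = -110.9641.
(2,1): S=54.6040. Δ = (V_up−V_dn)/(S_up−S_dn) = (-73.4086−-115.9997)/(79.7218−37.1307) = 1.0000. V = [p*·-73.4086 + (1−p*)·-115.9997]/1.38 = -56.3601. B = V − Δ·S = -110.9641.
(2,2): S=117.2380. Δ = (V_up−V_dn)/(S_up−S_dn) = (18.0370−-73.4086)/(171.1675−79.7218) = 1.0000. V = [p*·18.0370 + (1−p*)·-73.4086]/1.38 = 6.2739. B = V − Δ·S = -110.9641.
(1,0): S=37.4000. Δ = (V_up−V_dn)/(S_up−S_dn) = (-56.3601−-85.5321)/(54.6040−25.4320) = 1.0000. V = [p*·-56.3601 + (1−p*)·-85.5321]/1.38 = -43.0088. B = V − Δ·S = -80.4088.
(1,1): S=80.3000. Δ = (V_up−V_dn)/(S_up−S_dn) = (6.2739−-56.3601)/(117.2380−54.6040) = 1.0000. V = [p*·6.2739 + (1−p*)·-56.3601]/1.38 = -0.1088. B = V − Δ·S = -80.4088.
(0,0): S=55.0000. Δ = (V_up−V_dn)/(S_up−S_dn) = (-0.1088−-43.0088)/(80.3000−37.4000) = 1.0000. V = [p*·-0.1088 + (1−p*)·-43.0088]/1.38 = -3.2672. B = V − Δ·S = -58.2672.
Root portfolio cost Δ·55+B reproduces V0=-3.2672.

(0,0): Delta=1.0000 Bond=-58.2672
(1,0): Delta=1.0000 Bond=-80.4088
(1,1): Delta=1.0000 Bond=-80.4088
(2,0): Delta=1.0000 Bond=-110.9641
(2,1): Delta=1.0000 Bond=-110.9641
(2,2): Delta=1.0000 Bond=-110.9641
(3,0): Delta=1.0000 Bond=-153.1304
(3,1): Delta=1.0000 Bond=-153.1304
(3,2): Delta=1.0000 Bond=-153.1304
(3,3): Delta=1.0000 Bond=-153.1304
V0=-3.2672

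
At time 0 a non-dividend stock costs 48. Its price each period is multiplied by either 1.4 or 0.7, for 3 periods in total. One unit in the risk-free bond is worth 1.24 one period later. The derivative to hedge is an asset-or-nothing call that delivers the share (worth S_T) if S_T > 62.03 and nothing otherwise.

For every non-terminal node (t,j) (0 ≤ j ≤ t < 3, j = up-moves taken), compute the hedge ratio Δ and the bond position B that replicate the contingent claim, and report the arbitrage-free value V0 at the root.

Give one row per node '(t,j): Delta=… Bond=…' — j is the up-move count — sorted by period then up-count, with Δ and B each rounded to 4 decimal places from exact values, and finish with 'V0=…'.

(0,0): Delta=1.2081 Bond=-12.1809
(1,0): Delta=1.7419 Bond=-33.0406
(1,1): Delta=1.1290 Bond=-9.7898
(2,0): Delta=0.0000 Bond=0.0000
(2,1): Delta=2.0000 Bond=-53.1097
(2,2): Delta=1.0000 Bond=0.0000
V0=45.8087

The replicating-portfolio and risk-neutral prices coincide; use p* = (1.24−0.7)/(1.4−0.7) = 0.7714 for the latter.
Terminal values V(3,·): V(3,0)=0.0000, V(3,1)=0.0000, V(3,2)=65.8560, V(3,3)=131.7120
  t=2,j=0: stock 23.5200 → up 32.9280 (V=0.0000), down 16.4640 (V=0.0000). Price 0.0000; hedge Δ=0.0000, bond B=0.0000.
  t=2,j=1: stock 47.0400 → up 65.8560 (V=65.8560), down 32.9280 (V=0.0000). Price 40.9703; hedge Δ=2.0000, bond B=-53.1097.
  t=2,j=2: stock 94.0800 → up 131.7120 (V=131.7120), down 65.8560 (V=65.8560). Price 94.0800; hedge Δ=1.0000, bond B=0.0000.
  t=1,j=0: stock 33.6000 → up 47.0400 (V=40.9703), down 23.5200 (V=0.0000). Price 25.4884; hedge Δ=1.7419, bond B=-33.0406.
  t=1,j=1: stock 67.2000 → up 94.0800 (V=94.0800), down 47.0400 (V=40.9703). Price 66.0812; hedge Δ=1.1290, bond B=-9.7898.
  t=0,j=0: stock 48.0000 → up 67.2000 (V=66.0812), down 33.6000 (V=25.4884). Price 45.8087; hedge Δ=1.2081, bond B=-12.1809.
Each (Δ,B) replicates both successor values, so the strategy is self-financing and V0 is arbitrage-free.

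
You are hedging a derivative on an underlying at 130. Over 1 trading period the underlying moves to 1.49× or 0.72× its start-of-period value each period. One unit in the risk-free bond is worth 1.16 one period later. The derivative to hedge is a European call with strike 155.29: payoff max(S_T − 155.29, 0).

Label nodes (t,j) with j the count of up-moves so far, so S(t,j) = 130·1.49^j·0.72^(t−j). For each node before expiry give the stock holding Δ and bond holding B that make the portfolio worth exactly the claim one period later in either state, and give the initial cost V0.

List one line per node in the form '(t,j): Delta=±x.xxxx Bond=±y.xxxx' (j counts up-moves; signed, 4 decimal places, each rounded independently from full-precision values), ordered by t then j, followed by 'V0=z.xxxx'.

No-arbitrage ⇒ martingale measure with p* = (R−d)/(u−d) = 0.5714.
Payoff layer (t=1): V(1,0)=0.0000, V(1,1)=38.4100
(0,0): S=130.0000. Δ = (V_up−V_dn)/(S_up−S_dn) = (38.4100−0.0000)/(193.7000−93.6000) = 0.3837. V = [p*·38.4100 + (1−p*)·0.0000]/1.16 = 18.9212. B = V − Δ·S = -30.9619.
The time-0 hedge costs 18.9212, which is the no-arbitrage price.

(0,0): Delta=0.3837 Bond=-30.9619
V0=18.9212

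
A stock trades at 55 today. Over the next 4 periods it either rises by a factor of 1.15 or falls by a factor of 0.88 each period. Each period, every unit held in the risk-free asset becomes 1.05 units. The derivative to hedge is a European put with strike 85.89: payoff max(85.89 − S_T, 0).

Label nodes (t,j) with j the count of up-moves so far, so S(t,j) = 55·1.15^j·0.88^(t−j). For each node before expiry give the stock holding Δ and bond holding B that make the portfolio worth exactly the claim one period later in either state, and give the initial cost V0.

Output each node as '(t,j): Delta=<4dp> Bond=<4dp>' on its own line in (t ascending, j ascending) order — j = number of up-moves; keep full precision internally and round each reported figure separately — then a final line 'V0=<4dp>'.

(0,0): Delta=-0.8504 Bond=63.7646
(1,0): Delta=-1.0000 Bond=74.1950
(1,1): Delta=-0.7830 Bond=62.6927
(2,0): Delta=-1.0000 Bond=77.9048
(2,1): Delta=-1.0000 Bond=77.9048
(2,2): Delta=-0.6853 Bond=58.7230
(3,0): Delta=-1.0000 Bond=81.8000
(3,1): Delta=-1.0000 Bond=81.8000
(3,2): Delta=-1.0000 Bond=81.8000
(3,3): Delta=-0.5437 Bond=49.8116
V0=16.9944

Risk-neutral probability p* = (R−d)/(u−d) = (1.05−0.88)/(1.15−0.88) = 0.6296.
Payoff layer (t=4): V(4,0)=52.9068, V(4,1)=42.7869, V(4,2)=29.5621, V(4,3)=12.2797, V(4,4)=0.0000
  t=3,j=0: stock 37.4810 → up 43.1031 (V=42.7869), down 32.9832 (V=52.9068). Price 44.3190; hedge Δ=-1.0000, bond B=81.8000.
  t=3,j=1: stock 48.9808 → up 56.3279 (V=29.5621), down 43.1031 (V=42.7869). Price 32.8192; hedge Δ=-1.0000, bond B=81.8000.
  t=3,j=2: stock 64.0090 → up 73.6103 (V=12.2797), down 56.3279 (V=29.5621). Price 17.7910; hedge Δ=-1.0000, bond B=81.8000.
  t=3,j=3: stock 83.6481 → up 96.1953 (V=0.0000), down 73.6103 (V=12.2797). Price 4.3314; hedge Δ=-0.5437, bond B=49.8116.
  t=2,j=0: stock 42.5920 → up 48.9808 (V=32.8192), down 37.4810 (V=44.3190). Price 35.3128; hedge Δ=-1.0000, bond B=77.9048.
  t=2,j=1: stock 55.6600 → up 64.0090 (V=17.7910), down 48.9808 (V=32.8192). Price 22.2448; hedge Δ=-1.0000, bond B=77.9048.
  t=2,j=2: stock 72.7375 → up 83.6481 (V=4.3314), down 64.0090 (V=17.7910). Price 8.8728; hedge Δ=-0.6853, bond B=58.7230.
  t=1,j=0: stock 48.4000 → up 55.6600 (V=22.2448), down 42.5920 (V=35.3128). Price 25.7950; hedge Δ=-1.0000, bond B=74.1950.
  t=1,j=1: stock 63.2500 → up 72.7375 (V=8.8728), down 55.6600 (V=22.2448). Price 13.1670; hedge Δ=-0.7830, bond B=62.6927.
  t=0,j=0: stock 55.0000 → up 63.2500 (V=13.1670), down 48.4000 (V=25.7950). Price 16.9944; hedge Δ=-0.8504, bond B=63.7646.
Check: Δ(0,0)·S0 + B(0,0) = 16.9944 = V0.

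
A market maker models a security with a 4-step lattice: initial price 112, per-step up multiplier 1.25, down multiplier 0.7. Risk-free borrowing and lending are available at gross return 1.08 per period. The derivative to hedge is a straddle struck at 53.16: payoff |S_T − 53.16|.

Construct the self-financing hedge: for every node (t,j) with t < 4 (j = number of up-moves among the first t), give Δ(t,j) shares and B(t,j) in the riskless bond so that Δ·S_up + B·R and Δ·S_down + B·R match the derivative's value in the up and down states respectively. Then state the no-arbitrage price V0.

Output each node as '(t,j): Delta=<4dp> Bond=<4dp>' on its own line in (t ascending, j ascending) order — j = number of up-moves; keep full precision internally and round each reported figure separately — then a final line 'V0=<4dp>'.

(0,0): Delta=0.9577 Bond=-33.3659
(1,0): Delta=0.8324 Bond=-26.2153
(1,1): Delta=0.9891 Bond=-40.4282
(2,0): Delta=0.3814 Bond=-3.5625
(2,1): Delta=0.9454 Bond=-39.3849
(2,2): Delta=1.0000 Bond=-45.5761
(3,0): Delta=-1.0000 Bond=49.2222
(3,1): Delta=0.7275 Bond=-27.5892
(3,2): Delta=1.0000 Bond=-49.2222
(3,3): Delta=1.0000 Bond=-49.2222
V0=73.8949

No-arbitrage ⇒ martingale measure with p* = (R−d)/(u−d) = 0.6909.
Terminal payoffs: V(4,0)=26.2688, V(4,1)=5.1400, V(4,2)=32.5900, V(4,3)=99.9650, V(4,4)=220.2775
(3,0): S=38.4160. Δ = (V_up−V_dn)/(S_up−S_dn) = (5.1400−26.2688)/(48.0200−26.8912) = -1.0000. V = [p*·5.1400 + (1−p*)·26.2688]/1.08 = 10.8062. B = V − Δ·S = 49.2222.
(3,1): S=68.6000. Δ = (V_up−V_dn)/(S_up−S_dn) = (32.5900−5.1400)/(85.7500−48.0200) = 0.7275. V = [p*·32.5900 + (1−p*)·5.1400]/1.08 = 22.3199. B = V − Δ·S = -27.5892.
(3,2): S=122.5000. Δ = (V_up−V_dn)/(S_up−S_dn) = (99.9650−32.5900)/(153.1250−85.7500) = 1.0000. V = [p*·99.9650 + (1−p*)·32.5900]/1.08 = 73.2778. B = V − Δ·S = -49.2222.
(3,3): S=218.7500. Δ = (V_up−V_dn)/(S_up−S_dn) = (220.2775−99.9650)/(273.4375−153.1250) = 1.0000. V = [p*·220.2775 + (1−p*)·99.9650]/1.08 = 169.5278. B = V − Δ·S = -49.2222.
(2,0): S=54.8800. Δ = (V_up−V_dn)/(S_up−S_dn) = (22.3199−10.8062)/(68.6000−38.4160) = 0.3814. V = [p*·22.3199 + (1−p*)·10.8062]/1.08 = 17.3714. B = V − Δ·S = -3.5625.
(2,1): S=98.0000. Δ = (V_up−V_dn)/(S_up−S_dn) = (73.2778−22.3199)/(122.5000−68.6000) = 0.9454. V = [p*·73.2778 + (1−p*)·22.3199]/1.08 = 53.2659. B = V − Δ·S = -39.3849.
(2,2): S=175.0000. Δ = (V_up−V_dn)/(S_up−S_dn) = (169.5278−73.2778)/(218.7500−122.5000) = 1.0000. V = [p*·169.5278 + (1−p*)·73.2778]/1.08 = 129.4239. B = V − Δ·S = -45.5761.
(1,0): S=78.4000. Δ = (V_up−V_dn)/(S_up−S_dn) = (53.2659−17.3714)/(98.0000−54.8800) = 0.8324. V = [p*·53.2659 + (1−p*)·17.3714]/1.08 = 39.0474. B = V − Δ·S = -26.2153.
(1,1): S=140.0000. Δ = (V_up−V_dn)/(S_up−S_dn) = (129.4239−53.2659)/(175.0000−98.0000) = 0.9891. V = [p*·129.4239 + (1−p*)·53.2659]/1.08 = 98.0409. B = V − Δ·S = -40.4282.
(0,0): S=112.0000. Δ = (V_up−V_dn)/(S_up−S_dn) = (98.0409−39.0474)/(140.0000−78.4000) = 0.9577. V = [p*·98.0409 + (1−p*)·39.0474]/1.08 = 73.8949. B = V − Δ·S = -33.3659.
Each (Δ,B) replicates both successor values, so the strategy is self-financing and V0 is arbitrage-free.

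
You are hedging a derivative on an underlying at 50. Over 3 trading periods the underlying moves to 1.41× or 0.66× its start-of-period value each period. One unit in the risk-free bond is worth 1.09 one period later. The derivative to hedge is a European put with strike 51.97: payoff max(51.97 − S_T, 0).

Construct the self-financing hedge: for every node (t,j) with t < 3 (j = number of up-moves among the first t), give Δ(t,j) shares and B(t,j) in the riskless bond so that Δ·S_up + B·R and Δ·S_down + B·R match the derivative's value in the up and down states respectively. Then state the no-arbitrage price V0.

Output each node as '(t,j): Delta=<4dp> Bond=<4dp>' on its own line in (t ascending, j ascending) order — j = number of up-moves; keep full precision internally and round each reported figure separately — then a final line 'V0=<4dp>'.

(0,0): Delta=-0.3002 Bond=22.4053
(1,0): Delta=-0.7102 Bond=37.9510
(1,1): Delta=-0.1574 Bond=14.3536
(2,0): Delta=-1.0000 Bond=47.6789
(2,1): Delta=-0.6092 Bond=36.6690
(2,2): Delta=0.0000 Bond=0.0000
V0=7.3952

Since d<R<u, set p* = (R−d)/(u−d) = 0.5733; price each node as the discounted p*-expectation of its children.
Terminal values V(3,·): V(3,0)=37.5952, V(3,1)=21.2602, V(3,2)=0.0000, V(3,3)=0.0000
(2,0): S=21.7800. Δ = (V_up−V_dn)/(S_up−S_dn) = (21.2602−37.5952)/(30.7098−14.3748) = -1.0000. V = [p*·21.2602 + (1−p*)·37.5952]/1.09 = 25.8989. B = V − Δ·S = 47.6789.
(2,1): S=46.5300. Δ = (V_up−V_dn)/(S_up−S_dn) = (0.0000−21.2602)/(65.6073−30.7098) = -0.6092. V = [p*·0.0000 + (1−p*)·21.2602]/1.09 = 8.3220. B = V − Δ·S = 36.6690.
(2,2): S=99.4050. Δ = (V_up−V_dn)/(S_up−S_dn) = (0.0000−0.0000)/(140.1610−65.6073) = 0.0000. V = [p*·0.0000 + (1−p*)·0.0000]/1.09 = 0.0000. B = V − Δ·S = 0.0000.
(1,0): S=33.0000. Δ = (V_up−V_dn)/(S_up−S_dn) = (8.3220−25.8989)/(46.5300−21.7800) = -0.7102. V = [p*·8.3220 + (1−p*)·25.8989]/1.09 = 14.5151. B = V − Δ·S = 37.9510.
(1,1): S=70.5000. Δ = (V_up−V_dn)/(S_up−S_dn) = (0.0000−8.3220)/(99.4050−46.5300) = -0.1574. V = [p*·0.0000 + (1−p*)·8.3220]/1.09 = 3.2576. B = V − Δ·S = 14.3536.
(0,0): S=50.0000. Δ = (V_up−V_dn)/(S_up−S_dn) = (3.2576−14.5151)/(70.5000−33.0000) = -0.3002. V = [p*·3.2576 + (1−p*)·14.5151]/1.09 = 7.3952. B = V − Δ·S = 22.4053.
Each (Δ,B) replicates both successor values, so the strategy is self-financing and V0 is arbitrage-free.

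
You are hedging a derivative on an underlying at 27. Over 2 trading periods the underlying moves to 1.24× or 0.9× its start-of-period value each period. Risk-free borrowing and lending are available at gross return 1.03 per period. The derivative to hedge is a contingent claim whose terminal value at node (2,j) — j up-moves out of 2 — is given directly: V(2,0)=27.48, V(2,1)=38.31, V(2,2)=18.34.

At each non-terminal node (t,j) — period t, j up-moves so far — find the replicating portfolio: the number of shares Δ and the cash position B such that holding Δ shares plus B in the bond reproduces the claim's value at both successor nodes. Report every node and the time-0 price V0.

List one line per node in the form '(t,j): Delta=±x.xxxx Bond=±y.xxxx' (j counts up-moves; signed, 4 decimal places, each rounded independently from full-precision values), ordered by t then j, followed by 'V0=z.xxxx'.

Risk-neutral probability p* = (R−d)/(u−d) = (1.03−0.9)/(1.24−0.9) = 0.3824.
Payoff layer (t=2): V(2,0)=27.4800, V(2,1)=38.3100, V(2,2)=18.3400
(1,0): S=24.3000. Δ = (V_up−V_dn)/(S_up−S_dn) = (38.3100−27.4800)/(30.1320−21.8700) = 1.3108. V = [p*·38.3100 + (1−p*)·27.4800]/1.03 = 30.6999. B = V − Δ·S = -1.1531.
(1,1): S=33.4800. Δ = (V_up−V_dn)/(S_up−S_dn) = (18.3400−38.3100)/(41.5152−30.1320) = -1.7543. V = [p*·18.3400 + (1−p*)·38.3100]/1.03 = 29.7810. B = V − Δ·S = 88.5163.
(0,0): S=27.0000. Δ = (V_up−V_dn)/(S_up−S_dn) = (29.7810−30.6999)/(33.4800−24.3000) = -0.1001. V = [p*·29.7810 + (1−p*)·30.6999]/1.03 = 29.4646. B = V − Δ·S = 32.1673.
Each (Δ,B) replicates both successor values, so the strategy is self-financing and V0 is arbitrage-free.

(0,0): Delta=-0.1001 Bond=32.1673
(1,0): Delta=1.3108 Bond=-1.1531
(1,1): Delta=-1.7543 Bond=88.5163
V0=29.4646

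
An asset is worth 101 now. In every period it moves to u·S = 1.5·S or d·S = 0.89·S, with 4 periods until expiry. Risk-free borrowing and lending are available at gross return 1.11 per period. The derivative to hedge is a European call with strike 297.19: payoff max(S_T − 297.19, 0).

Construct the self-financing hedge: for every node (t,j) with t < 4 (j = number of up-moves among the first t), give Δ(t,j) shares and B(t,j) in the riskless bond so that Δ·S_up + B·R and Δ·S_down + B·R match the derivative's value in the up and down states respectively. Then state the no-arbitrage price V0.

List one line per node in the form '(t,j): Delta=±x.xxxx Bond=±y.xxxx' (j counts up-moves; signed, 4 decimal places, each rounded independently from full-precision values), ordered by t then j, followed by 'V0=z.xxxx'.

The replicating-portfolio and risk-neutral prices coincide; use p* = (1.11−0.89)/(1.5−0.89) = 0.3607 for the latter.
Payoff layer (t=4): V(4,0)=0.0000, V(4,1)=0.0000, V(4,2)=0.0000, V(4,3)=6.1888, V(4,4)=214.1225
Node (3,0) S=71.2019: V=(p*·0.0000+(1−p*)·0.0000)/1.11=0.0000; Δ=(0.0000−0.0000)/(106.8028−63.3697)=0.0000; B=V−Δ·S=0.0000
Node (3,1) S=120.0032: V=(p*·0.0000+(1−p*)·0.0000)/1.11=0.0000; Δ=(0.0000−0.0000)/(180.0047−106.8028)=0.0000; B=V−Δ·S=0.0000
Node (3,2) S=202.2525: V=(p*·6.1888+(1−p*)·0.0000)/1.11=2.0108; Δ=(6.1888−0.0000)/(303.3787−180.0047)=0.0502; B=V−Δ·S=-8.1347
Node (3,3) S=340.8750: V=(p*·214.1225+(1−p*)·6.1888)/1.11=73.1363; Δ=(214.1225−6.1888)/(511.3125−303.3788)=1.0000; B=V−Δ·S=-267.7387
Node (2,0) S=80.0021: V=(p*·0.0000+(1−p*)·0.0000)/1.11=0.0000; Δ=(0.0000−0.0000)/(120.0032−71.2019)=0.0000; B=V−Δ·S=0.0000
Node (2,1) S=134.8350: V=(p*·2.0108+(1−p*)·0.0000)/1.11=0.6533; Δ=(2.0108−0.0000)/(202.2525−120.0032)=0.0244; B=V−Δ·S=-2.6431
Node (2,2) S=227.2500: V=(p*·73.1363+(1−p*)·2.0108)/1.11=24.9213; Δ=(73.1363−2.0108)/(340.8750−202.2525)=0.5131; B=V−Δ·S=-91.6778
Node (1,0) S=89.8900: V=(p*·0.6533+(1−p*)·0.0000)/1.11=0.2123; Δ=(0.6533−0.0000)/(134.8350−80.0021)=0.0119; B=V−Δ·S=-0.8588
Node (1,1) S=151.5000: V=(p*·24.9213+(1−p*)·0.6533)/1.11=8.4736; Δ=(24.9213−0.6533)/(227.2500−134.8350)=0.2626; B=V−Δ·S=-31.3099
Node (0,0) S=101.0000: V=(p*·8.4736+(1−p*)·0.2123)/1.11=2.8755; Δ=(8.4736−0.2123)/(151.5000−89.8900)=0.1341; B=V−Δ·S=-10.6677
Root portfolio cost Δ·101+B reproduces V0=2.8755.

(0,0): Delta=0.1341 Bond=-10.6677
(1,0): Delta=0.0119 Bond=-0.8588
(1,1): Delta=0.2626 Bond=-31.3099
(2,0): Delta=0.0000 Bond=0.0000
(2,1): Delta=0.0244 Bond=-2.6431
(2,2): Delta=0.5131 Bond=-91.6778
(3,0): Delta=0.0000 Bond=0.0000
(3,1): Delta=0.0000 Bond=0.0000
(3,2): Delta=0.0502 Bond=-8.1347
(3,3): Delta=1.0000 Bond=-267.7387
V0=2.8755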